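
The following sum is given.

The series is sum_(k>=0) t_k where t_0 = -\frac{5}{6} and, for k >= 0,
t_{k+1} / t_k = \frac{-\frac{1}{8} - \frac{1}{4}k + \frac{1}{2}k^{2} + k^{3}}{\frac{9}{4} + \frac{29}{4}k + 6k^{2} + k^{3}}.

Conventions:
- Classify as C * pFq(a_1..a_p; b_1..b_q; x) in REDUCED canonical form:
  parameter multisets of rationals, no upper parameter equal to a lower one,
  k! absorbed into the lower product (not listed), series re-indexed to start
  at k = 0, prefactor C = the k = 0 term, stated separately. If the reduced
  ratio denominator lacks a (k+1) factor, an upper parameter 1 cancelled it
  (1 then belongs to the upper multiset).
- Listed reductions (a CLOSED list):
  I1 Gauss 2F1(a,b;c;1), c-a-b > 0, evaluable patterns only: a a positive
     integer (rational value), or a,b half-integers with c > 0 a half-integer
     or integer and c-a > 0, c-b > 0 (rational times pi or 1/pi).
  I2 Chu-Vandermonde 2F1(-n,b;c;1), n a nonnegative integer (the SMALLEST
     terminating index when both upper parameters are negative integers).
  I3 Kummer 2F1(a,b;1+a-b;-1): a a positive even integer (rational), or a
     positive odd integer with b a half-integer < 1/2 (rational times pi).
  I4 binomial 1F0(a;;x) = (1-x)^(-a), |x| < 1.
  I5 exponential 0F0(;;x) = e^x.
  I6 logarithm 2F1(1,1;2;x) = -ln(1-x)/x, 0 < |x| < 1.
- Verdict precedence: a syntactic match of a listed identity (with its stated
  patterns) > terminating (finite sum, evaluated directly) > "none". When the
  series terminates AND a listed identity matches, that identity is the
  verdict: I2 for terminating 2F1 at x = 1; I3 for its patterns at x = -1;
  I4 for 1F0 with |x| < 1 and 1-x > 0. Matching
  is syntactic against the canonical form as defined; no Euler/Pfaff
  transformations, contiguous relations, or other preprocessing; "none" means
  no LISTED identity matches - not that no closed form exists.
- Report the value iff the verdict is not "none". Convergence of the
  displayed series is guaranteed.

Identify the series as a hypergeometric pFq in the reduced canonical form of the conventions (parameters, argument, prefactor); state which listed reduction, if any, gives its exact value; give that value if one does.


First insight: x = 1 and roots of the ratio polynomials (C = -5/6, x = 1) are the negated parameters.
Adjacent-term ratio: r(k) = 1 * (k-\frac{1}{2}) (k+\frac{1}{2}) / [(k+\frac{9}{2}) (k+1)] ; factor over Q: parameters, x = 1, and C = -\frac{5}{6}.

At argument 1: a 2F1 with upper {-\frac{1}{2}, \frac{1}{2}}, lower {\frac{9}{2}}, scaled by C = -\frac{5}{6}. Verdict: Gauss's theorem I1 (half-integer case) fires (x = 1; upper {-\frac{1}{2}, \frac{1}{2}} half-integers, c = \frac{9}{2} in the evaluable pattern). Hence: \left(-\frac{6125}{24576}\right) \cdot \pi.


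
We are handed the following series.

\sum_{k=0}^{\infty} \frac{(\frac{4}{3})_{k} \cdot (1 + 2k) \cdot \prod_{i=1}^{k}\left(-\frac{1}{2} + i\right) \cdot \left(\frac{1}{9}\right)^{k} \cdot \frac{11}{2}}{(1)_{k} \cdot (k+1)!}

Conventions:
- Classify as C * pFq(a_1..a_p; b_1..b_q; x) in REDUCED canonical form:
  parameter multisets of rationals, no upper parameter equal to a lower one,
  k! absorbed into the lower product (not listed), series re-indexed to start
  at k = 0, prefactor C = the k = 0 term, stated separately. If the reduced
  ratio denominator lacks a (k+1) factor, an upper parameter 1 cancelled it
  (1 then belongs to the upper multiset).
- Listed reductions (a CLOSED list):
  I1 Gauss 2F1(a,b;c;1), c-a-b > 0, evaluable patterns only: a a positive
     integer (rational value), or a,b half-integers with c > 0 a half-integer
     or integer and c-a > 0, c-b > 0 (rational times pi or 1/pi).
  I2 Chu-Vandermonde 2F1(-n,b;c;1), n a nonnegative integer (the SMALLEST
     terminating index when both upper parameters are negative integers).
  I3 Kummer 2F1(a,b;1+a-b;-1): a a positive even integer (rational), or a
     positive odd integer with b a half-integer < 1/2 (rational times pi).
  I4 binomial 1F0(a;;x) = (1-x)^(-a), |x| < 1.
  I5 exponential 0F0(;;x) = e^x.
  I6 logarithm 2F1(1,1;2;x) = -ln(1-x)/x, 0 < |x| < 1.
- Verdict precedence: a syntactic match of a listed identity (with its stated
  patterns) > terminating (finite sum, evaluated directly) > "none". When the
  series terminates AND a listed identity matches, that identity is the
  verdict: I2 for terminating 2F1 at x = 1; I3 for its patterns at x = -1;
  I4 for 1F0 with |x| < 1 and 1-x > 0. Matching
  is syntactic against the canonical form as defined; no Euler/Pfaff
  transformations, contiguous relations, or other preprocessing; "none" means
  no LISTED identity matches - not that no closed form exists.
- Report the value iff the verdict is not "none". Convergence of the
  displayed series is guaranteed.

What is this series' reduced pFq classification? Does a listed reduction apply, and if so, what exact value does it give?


Canonical form: C = \frac{11}{2} times 2F1 with upper {\frac{4}{3}, \frac{3}{2}}, lower {2}, x = \frac{1}{9}. Verdict: none here - no I1-I6 shape fits x = \frac{1}{9} with lower {2}.

Key observation: t_0 = \frac{11}{2} here, and the denominator's factorial ratio (C = 11/2, x = 1/9) is a lower Pochhammer.
Step ratio: r(k) = \frac{1}{9} * (k+\frac{4}{3}) (k+\frac{3}{2}) / [(k+2) (k+1)] - rational in k, leading ratio \frac{1}{9}; with t_0 = \frac{11}{2}, classification follows.


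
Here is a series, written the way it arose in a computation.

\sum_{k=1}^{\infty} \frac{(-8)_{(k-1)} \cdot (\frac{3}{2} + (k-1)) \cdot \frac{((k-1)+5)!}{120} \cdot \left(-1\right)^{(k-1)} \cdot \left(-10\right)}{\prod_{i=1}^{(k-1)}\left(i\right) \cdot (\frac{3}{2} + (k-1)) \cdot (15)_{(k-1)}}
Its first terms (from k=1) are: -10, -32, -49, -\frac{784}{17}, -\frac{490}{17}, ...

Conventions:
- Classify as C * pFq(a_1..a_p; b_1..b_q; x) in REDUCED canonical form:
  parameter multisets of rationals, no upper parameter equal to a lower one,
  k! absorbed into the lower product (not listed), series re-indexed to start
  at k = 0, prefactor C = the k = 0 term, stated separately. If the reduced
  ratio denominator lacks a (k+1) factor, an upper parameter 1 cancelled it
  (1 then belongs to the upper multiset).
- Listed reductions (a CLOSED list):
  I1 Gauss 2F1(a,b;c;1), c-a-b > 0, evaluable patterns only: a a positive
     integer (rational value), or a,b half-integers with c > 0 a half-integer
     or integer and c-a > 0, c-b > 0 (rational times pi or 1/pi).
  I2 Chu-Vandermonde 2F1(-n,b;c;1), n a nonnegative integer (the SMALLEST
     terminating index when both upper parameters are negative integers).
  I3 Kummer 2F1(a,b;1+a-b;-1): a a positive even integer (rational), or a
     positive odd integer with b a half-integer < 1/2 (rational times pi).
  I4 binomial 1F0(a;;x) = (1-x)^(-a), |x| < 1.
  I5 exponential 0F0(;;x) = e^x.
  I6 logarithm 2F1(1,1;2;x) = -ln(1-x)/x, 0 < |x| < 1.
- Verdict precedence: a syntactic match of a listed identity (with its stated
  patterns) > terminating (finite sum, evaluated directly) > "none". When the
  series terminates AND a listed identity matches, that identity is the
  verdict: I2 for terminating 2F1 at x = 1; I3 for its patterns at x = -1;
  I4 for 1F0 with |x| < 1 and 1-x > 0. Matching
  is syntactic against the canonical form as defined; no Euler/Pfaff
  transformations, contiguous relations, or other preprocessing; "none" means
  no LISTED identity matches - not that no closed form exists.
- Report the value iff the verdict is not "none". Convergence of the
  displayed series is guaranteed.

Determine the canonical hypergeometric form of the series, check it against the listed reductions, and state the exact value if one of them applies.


This is -10 * 2F1(-8, 6; 15; -1) in reduced canonical form. Verdict at x = -1: Kummer (I3) matches (x = -1; c = 15 equals 1+a-b for upper {-8, 6}: listed pattern). Value: -182.

Key step: with t_0 = -10, the factorial ratio (C = -10, x = -1) (k+a-1)!/(a-1)! is a rising factorial (a)_k.
Step ratio: r(k) = -1 * (k-8) (k+6) / [(k+15) (k+1)] - rational in k, leading ratio -1; with t_0 = -10, classification follows.


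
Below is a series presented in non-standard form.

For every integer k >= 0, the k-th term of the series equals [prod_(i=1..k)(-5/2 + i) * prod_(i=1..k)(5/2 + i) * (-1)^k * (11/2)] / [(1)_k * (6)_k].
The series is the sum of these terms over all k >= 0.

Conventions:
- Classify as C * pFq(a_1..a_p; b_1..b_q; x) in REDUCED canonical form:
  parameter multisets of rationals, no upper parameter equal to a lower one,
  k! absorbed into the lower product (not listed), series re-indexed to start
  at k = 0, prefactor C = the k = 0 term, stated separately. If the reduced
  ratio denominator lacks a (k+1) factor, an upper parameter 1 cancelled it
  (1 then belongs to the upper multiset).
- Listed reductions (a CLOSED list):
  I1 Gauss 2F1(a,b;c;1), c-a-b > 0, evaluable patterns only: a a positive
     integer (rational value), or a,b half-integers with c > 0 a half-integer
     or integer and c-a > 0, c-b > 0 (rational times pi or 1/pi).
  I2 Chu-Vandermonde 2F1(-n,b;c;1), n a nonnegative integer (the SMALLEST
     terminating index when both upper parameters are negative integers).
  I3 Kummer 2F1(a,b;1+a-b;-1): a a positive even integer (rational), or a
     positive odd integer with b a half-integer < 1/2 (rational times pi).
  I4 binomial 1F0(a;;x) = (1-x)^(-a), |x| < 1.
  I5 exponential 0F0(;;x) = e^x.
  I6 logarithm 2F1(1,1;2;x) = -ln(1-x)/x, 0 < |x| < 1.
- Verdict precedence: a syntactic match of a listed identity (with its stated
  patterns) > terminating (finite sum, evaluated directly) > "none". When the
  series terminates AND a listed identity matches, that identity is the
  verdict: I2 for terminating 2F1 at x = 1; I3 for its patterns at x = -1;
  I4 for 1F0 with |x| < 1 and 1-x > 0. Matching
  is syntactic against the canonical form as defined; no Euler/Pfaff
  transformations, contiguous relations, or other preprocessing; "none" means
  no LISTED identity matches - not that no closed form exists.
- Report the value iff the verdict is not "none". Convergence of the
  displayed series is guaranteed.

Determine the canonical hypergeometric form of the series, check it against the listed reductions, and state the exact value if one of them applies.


This is 11/2 * 2F1(-3/2, 7/2; 6; -1) in reduced canonical form. Verdict: none. A 2F1 with upper {-3/2, 7/2} fits none of I1-I6 at x = -1; the sum runs forever.

The tell: t_0 = 11/2 here, and the running product (prefactor 11/2) telescopes to a rising factorial.
Consecutive-term ratio: r(k) = (-1) * (k-3/2) (k+7/2) / [(k+6) (k+1)] - rational in k. x = (-1); t_0 = 11/2; negate the roots.


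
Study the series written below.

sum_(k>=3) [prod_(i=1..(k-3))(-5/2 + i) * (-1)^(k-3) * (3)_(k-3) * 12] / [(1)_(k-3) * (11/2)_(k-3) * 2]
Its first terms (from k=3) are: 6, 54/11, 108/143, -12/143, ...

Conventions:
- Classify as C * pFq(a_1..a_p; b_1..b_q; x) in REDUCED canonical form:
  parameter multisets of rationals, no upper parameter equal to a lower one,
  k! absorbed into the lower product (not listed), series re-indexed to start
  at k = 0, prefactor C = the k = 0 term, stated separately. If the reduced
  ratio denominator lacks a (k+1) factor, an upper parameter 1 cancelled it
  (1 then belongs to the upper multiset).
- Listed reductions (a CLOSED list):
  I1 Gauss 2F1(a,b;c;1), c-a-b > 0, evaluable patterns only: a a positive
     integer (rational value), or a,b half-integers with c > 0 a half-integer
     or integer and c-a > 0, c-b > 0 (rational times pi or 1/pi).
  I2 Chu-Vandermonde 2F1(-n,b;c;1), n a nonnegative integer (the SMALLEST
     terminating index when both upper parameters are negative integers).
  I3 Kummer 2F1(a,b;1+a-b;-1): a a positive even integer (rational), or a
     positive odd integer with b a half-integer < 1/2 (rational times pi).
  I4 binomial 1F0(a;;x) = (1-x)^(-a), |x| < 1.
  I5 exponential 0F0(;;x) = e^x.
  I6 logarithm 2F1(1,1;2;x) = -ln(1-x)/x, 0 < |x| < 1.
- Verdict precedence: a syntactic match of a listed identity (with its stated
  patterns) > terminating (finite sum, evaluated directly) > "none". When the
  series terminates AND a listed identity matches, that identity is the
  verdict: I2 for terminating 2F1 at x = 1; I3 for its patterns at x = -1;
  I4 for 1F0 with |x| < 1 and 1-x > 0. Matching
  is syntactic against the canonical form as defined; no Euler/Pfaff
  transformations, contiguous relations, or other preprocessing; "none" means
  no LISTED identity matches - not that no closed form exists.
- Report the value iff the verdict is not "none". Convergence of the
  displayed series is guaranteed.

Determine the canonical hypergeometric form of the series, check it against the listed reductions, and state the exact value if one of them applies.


Prefactor 6, argument -1: 2F1 with upper {-3/2, 3} over lower {11/2}. Verdict (x = -1): the Kummer evaluation I3 applies (x = -1; c = 11/2 equals 1+a-b for upper {-3/2, 3}: listed pattern). Sum: (945/256) * pi.

Structural cue: with t_0 = 6, (1)_k (C = 6, x = -1) is k! itself.
Adjacent-term ratio: r(k) = (-1) * (k-3/2) (k+3) / [(k+11/2) (k+1)] - rational; roots negated = parameters, x = (-1), C = 6.


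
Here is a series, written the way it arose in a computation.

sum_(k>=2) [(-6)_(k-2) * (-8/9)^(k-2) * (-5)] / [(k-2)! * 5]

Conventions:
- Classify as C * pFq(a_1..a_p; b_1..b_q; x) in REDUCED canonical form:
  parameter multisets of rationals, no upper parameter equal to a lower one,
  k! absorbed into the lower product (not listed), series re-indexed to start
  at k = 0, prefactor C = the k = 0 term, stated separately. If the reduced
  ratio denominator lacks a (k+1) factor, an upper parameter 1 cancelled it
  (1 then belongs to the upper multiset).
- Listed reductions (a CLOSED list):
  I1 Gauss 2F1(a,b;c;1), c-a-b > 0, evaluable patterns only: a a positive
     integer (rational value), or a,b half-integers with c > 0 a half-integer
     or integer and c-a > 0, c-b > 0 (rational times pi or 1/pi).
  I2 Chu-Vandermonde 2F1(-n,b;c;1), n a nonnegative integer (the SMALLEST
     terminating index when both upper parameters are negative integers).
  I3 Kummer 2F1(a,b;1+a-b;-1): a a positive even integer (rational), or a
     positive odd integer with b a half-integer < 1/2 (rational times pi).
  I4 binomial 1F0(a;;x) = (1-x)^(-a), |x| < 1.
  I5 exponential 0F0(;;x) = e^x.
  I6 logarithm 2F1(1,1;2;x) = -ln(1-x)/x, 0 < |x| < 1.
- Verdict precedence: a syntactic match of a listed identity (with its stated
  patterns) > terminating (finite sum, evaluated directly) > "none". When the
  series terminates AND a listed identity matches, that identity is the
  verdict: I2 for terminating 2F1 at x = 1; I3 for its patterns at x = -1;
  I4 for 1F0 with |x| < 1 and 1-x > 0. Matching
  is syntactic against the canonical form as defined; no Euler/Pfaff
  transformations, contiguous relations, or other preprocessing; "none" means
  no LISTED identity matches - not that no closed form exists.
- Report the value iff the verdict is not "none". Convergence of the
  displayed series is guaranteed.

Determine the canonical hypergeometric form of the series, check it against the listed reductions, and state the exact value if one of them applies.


Structural cue: from the first term -1: the constant factors (prefactor -1) combine into one prefactor.
Consecutive-term ratio: r(k) = (-8/9) * (k-6) / [(k+1)] - poly over poly, x = (-8/9) from leading terms; C = -1 at k = 0.

At argument -8/9: a 1F0 with upper {-6}, lower {-}, scaled by C = -1. Verdict (x = -8/9): the binomial series (I4) applies (the 1F0 binomial series: exponent 6, x = -8/9). Sum: -24137569/531441.


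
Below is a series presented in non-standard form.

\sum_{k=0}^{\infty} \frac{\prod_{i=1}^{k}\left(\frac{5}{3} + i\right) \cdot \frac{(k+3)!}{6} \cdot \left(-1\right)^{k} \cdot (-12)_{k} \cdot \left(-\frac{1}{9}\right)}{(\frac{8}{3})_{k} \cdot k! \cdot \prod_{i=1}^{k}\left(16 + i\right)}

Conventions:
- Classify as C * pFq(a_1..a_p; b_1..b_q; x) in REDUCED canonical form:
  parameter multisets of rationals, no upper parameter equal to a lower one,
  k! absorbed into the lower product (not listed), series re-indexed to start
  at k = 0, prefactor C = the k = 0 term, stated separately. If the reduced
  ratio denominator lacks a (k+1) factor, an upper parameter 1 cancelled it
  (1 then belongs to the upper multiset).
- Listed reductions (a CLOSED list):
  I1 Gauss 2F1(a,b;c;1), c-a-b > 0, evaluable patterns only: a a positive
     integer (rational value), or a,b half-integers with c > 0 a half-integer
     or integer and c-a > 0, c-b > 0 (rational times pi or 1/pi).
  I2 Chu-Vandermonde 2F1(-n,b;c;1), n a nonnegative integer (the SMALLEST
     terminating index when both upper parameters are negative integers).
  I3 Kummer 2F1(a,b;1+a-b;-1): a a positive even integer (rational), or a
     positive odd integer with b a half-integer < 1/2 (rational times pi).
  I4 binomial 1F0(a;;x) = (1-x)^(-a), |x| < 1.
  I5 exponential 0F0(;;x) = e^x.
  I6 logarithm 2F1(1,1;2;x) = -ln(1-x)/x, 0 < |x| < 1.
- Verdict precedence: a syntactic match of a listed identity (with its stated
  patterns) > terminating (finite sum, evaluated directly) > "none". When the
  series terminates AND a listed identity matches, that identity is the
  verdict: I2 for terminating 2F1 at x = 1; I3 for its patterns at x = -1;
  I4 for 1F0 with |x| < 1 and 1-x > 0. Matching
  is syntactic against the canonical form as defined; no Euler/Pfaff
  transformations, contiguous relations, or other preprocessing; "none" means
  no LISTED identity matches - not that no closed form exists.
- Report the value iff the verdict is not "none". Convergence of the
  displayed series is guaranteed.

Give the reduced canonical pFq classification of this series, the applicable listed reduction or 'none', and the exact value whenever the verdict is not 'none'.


First insight: t_0 being -\frac{1}{9}, the parameter 8/3 appears in both the upper and lower lists and cancels.
Ratio: r(k) = -1 * (k-12) (k+4) / [(k+17) (k+1)] - rational in k, leading ratio -1; with t_0 = -\frac{1}{9}, classification follows.

Reduced: x = -1, 2F1, upper = {-12, 4}, lower = {17}, C = -\frac{1}{9}. Verdict: Kummer (I3) fires (x = -1; c = 17 equals 1+a-b for upper {-12, 4}: listed pattern). Hence: -\frac{20}{9}.


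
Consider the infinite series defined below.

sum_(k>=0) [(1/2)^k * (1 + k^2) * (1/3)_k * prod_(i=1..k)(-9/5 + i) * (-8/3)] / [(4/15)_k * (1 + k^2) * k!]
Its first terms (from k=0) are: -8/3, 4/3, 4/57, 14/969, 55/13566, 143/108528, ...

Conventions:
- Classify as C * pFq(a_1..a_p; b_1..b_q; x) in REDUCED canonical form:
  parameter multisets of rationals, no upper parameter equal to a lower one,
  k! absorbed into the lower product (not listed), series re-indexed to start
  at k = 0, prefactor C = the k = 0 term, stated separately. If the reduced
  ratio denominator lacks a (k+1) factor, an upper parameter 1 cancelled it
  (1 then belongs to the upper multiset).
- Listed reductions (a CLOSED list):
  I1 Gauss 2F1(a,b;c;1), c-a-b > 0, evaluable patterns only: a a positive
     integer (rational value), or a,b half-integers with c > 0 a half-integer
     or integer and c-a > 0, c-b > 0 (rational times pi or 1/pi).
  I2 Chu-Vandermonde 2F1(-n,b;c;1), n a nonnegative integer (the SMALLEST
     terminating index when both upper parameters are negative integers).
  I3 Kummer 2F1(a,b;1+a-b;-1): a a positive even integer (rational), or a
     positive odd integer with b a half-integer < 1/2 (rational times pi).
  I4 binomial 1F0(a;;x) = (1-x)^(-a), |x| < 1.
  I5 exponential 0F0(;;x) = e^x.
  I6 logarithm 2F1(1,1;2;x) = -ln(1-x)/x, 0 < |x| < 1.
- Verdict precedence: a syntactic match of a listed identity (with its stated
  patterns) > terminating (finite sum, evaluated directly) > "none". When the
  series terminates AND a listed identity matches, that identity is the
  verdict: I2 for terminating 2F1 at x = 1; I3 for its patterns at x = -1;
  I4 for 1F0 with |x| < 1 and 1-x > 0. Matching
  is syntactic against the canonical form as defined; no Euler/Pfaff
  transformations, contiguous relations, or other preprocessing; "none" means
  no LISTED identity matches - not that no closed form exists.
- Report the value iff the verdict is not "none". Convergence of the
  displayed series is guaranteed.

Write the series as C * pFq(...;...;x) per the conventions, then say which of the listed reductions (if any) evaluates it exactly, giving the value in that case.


This is -8/3 * 2F1(-4/5, 1/3; 4/15; 1/2) in reduced canonical form. Verdict: none (x = 1/2): each listed identity misses the multisets {-4/5, 1/3} ; {4/15}.

The tell: with t_0 = -8/3, the running product (C = -8/3, x = 1/2) telescopes to a rising factorial.
Step ratio: r(k) = (1/2) * (k-4/5) (k+1/3) / [(k+4/15) (k+1)] - rational; roots negated = parameters, x = (1/2), C = -8/3.


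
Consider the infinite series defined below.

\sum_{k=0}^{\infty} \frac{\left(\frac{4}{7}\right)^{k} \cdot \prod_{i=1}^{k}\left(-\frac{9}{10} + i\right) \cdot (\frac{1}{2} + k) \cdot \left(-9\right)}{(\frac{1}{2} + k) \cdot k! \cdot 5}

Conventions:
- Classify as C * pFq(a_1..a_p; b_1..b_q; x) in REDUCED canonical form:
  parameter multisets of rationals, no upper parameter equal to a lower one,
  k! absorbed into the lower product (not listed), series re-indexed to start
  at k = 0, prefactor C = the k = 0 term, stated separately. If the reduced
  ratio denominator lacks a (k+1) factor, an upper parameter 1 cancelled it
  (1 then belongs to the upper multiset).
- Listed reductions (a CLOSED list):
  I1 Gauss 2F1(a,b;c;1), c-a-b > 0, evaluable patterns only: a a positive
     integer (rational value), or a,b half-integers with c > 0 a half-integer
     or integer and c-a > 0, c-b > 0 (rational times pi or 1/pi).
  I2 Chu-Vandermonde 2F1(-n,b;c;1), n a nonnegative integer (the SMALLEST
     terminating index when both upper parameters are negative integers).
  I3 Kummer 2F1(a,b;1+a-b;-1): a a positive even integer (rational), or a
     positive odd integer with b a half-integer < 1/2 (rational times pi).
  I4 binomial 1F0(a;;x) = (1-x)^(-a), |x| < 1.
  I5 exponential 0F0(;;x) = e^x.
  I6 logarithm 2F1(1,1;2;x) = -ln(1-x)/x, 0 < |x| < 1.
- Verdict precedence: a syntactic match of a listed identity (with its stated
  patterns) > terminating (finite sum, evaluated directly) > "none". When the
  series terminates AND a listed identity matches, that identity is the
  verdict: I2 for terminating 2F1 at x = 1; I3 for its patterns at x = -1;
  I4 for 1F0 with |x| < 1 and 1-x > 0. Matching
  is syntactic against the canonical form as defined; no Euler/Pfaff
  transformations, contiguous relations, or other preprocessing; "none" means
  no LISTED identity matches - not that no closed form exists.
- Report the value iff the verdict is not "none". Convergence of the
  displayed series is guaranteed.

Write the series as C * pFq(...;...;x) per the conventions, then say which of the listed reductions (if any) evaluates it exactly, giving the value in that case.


With C = -\frac{9}{5}: the canonical form is 1F0(\frac{1}{10}; -; \frac{4}{7}). Verdict: the binomial series (I4) matches (the 1F0 binomial series: exponent -1/10, x = \frac{4}{7}). Exact value: \left(-\frac{9}{5}\right) \cdot \left(\frac{3}{7}\right)^{-\frac{1}{10}}.

Key step: x = \frac{4}{7} and the constant factors (C = -9/5) combine into one prefactor.
Ratio: r(k) = \frac{4}{7} * (k+\frac{1}{10}) / [(k+1)] - rational; roots negated = parameters, x = \frac{4}{7}, C = -\frac{9}{5}.


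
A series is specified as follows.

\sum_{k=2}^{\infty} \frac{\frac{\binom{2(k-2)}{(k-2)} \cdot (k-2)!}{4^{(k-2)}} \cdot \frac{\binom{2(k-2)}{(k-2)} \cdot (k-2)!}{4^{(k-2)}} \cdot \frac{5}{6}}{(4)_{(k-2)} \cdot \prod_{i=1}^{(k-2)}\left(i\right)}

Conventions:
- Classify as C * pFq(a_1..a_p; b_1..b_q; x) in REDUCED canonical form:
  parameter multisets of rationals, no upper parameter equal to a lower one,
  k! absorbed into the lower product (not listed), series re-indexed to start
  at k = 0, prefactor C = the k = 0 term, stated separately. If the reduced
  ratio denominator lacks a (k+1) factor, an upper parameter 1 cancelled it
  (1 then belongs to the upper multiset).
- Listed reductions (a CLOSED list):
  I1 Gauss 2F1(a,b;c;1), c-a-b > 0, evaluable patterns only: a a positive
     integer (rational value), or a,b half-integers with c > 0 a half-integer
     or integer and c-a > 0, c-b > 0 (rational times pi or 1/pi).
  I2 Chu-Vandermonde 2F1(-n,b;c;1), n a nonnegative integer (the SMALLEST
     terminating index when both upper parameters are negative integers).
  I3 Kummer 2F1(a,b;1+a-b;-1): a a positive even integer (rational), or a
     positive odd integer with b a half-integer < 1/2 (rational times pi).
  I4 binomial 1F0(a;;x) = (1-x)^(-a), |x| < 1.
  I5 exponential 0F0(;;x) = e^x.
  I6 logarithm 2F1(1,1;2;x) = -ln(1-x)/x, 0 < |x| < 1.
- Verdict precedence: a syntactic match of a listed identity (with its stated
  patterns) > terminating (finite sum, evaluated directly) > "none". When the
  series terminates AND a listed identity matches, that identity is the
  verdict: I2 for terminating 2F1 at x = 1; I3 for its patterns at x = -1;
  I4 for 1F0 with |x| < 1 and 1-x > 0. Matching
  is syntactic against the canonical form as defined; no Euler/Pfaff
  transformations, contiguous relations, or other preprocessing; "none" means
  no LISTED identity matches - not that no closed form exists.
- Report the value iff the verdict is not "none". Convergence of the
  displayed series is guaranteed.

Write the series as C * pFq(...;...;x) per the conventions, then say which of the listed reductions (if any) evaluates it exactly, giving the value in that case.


At argument 1: a 2F1 with upper {\frac{1}{2}, \frac{1}{2}}, lower {4}, scaled by C = \frac{5}{6}. Verdict: the half-integer Gauss pattern (I1) applies (x = 1; upper {\frac{1}{2}, \frac{1}{2}} half-integers, c = 4 in the evaluable pattern). Value: \frac{128}{45} / \pi.

The tell: t_0 = \frac{5}{6} here, and the product of the first k integers (prefactor 5/6) is k!.
Adjacent-term ratio: r(k) = 1 * (k+\frac{1}{2}) (k+\frac{1}{2}) / [(k+4) (k+1)] - rational in k, leading ratio 1; with t_0 = \frac{5}{6}, classification follows.


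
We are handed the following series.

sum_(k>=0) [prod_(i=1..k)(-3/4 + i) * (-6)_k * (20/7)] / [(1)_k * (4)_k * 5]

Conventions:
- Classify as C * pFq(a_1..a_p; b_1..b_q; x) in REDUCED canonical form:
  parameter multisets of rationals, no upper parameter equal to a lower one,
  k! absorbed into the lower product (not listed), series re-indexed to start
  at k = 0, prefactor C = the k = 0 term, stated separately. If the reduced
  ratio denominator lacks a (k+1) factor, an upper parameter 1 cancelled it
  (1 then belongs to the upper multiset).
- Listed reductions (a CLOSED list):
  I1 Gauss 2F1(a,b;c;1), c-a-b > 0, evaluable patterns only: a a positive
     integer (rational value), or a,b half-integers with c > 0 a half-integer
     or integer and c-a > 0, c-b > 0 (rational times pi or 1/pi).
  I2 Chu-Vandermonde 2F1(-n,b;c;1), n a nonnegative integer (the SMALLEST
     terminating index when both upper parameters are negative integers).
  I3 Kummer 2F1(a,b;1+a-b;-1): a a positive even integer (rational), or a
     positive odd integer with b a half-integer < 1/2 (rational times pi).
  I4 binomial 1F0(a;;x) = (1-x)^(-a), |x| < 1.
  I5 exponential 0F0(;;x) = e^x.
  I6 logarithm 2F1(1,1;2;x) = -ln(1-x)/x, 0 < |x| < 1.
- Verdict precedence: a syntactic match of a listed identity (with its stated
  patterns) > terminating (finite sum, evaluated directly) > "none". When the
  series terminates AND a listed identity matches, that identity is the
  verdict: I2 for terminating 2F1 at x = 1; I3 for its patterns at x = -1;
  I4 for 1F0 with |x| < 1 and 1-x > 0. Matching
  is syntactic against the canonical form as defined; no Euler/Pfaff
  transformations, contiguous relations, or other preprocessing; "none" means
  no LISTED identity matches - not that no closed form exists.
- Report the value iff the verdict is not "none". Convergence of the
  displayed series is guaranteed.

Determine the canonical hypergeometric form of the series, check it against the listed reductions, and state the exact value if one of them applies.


Prefactor 4/7, argument 1: 2F1 with upper {-6, 1/4} over lower {4}. Verdict at x = 1: the Chu-Vandermonde identity I2 matches (terminating 2F1 at x = 1 with n = 6, b = 1/4, c = 4). Hence: 203205/458752.

Key observation: t_0 = 4/7 here, and the running product (C = 4/7) telescopes to a rising factorial.
Step ratio: r(k) = 1 * (k-6) (k+1/4) / [(k+4) (k+1)] - rational; roots negated = parameters, x = 1, C = 4/7.


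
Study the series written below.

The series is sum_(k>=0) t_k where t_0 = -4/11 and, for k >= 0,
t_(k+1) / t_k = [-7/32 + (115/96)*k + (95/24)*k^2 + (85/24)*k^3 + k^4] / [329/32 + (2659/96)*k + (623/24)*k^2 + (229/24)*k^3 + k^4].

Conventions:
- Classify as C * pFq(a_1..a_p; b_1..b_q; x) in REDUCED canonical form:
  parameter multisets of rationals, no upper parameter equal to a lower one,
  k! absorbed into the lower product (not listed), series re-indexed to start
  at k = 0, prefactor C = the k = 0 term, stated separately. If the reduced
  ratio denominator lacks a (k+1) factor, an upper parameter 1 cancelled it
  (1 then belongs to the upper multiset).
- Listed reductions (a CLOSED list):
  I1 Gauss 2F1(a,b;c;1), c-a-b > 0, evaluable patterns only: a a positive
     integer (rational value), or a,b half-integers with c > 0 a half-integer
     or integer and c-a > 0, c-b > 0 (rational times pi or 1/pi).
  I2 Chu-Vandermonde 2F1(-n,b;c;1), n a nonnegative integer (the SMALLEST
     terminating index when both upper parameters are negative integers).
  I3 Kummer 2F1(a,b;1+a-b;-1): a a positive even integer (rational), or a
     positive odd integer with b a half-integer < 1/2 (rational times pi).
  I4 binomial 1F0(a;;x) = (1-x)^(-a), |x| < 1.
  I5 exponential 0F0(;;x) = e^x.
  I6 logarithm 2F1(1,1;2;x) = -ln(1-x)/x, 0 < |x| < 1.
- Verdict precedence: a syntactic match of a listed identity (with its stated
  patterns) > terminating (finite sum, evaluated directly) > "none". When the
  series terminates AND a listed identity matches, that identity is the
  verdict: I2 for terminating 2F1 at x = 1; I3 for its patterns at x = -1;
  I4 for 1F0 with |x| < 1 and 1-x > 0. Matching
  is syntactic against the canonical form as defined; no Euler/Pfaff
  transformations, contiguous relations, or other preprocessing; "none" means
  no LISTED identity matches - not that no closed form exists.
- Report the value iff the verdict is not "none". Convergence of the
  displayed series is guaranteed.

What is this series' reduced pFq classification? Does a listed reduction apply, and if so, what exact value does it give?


x = 1 here; the reduced form reads 2F1, upper {-1/8, 1}, lower {47/8}, C = -4/11. Verdict: this is Gauss's theorem (I1) (x = 1: the Gamma ratio telescopes since c-a-b = 5 > 0 and a = 1 in Z>0). Sum: -39/110.

Key observation: with t_0 = -4/11, the parameter 7/6 appears in both the upper and lower lists and cancels (alongside the other common factor).
Adjacent-term ratio: r(k) = 1 * (k-1/8) (k+1) / [(k+47/8) (k+1)] - rational; roots negated = parameters, x = 1, C = -4/11.


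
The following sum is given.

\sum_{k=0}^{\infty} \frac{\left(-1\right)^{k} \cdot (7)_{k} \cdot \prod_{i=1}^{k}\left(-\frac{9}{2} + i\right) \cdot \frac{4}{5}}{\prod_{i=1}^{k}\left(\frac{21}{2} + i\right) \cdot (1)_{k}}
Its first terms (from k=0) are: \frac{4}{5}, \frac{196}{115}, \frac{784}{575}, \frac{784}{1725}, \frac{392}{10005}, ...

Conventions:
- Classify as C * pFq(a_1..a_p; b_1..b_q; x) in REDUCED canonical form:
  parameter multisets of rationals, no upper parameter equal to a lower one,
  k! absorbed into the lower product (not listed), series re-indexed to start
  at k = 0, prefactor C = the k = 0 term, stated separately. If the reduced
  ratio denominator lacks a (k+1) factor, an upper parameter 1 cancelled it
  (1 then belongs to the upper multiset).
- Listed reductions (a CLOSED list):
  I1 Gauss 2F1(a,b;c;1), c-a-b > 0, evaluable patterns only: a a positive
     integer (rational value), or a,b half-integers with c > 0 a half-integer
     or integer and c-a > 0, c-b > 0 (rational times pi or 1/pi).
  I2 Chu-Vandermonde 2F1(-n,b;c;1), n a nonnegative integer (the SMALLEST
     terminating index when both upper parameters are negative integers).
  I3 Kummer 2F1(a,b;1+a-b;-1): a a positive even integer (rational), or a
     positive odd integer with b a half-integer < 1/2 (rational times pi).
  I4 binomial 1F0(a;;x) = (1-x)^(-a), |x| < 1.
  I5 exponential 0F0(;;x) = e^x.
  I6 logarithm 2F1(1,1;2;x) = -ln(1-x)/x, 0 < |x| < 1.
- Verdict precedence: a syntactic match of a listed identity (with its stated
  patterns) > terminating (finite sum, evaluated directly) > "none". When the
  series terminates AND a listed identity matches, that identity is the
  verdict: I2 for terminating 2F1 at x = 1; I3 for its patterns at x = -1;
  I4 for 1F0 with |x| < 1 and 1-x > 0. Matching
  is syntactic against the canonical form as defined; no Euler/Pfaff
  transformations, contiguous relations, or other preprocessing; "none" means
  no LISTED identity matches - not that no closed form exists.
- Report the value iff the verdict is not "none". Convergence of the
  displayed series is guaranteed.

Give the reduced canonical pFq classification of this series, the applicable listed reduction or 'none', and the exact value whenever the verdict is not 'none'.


The series (x = -1) is 2F1: upper {-\frac{7}{2}, 7}, lower {\frac{23}{2}}, prefactor \frac{4}{5}. Verdict: the Kummer evaluation I3 applies (x = -1; c = \frac{23}{2} equals 1+a-b for upper {-\frac{7}{2}, 7}: listed pattern). Hence: \frac{2909907}{2097152} \cdot \pi.

Key observation: with t_0 = \frac{4}{5}, the lower running product (prefactor 4/5) is a rising factorial.
Adjacent-term ratio: r(k) = -1 * (k-\frac{7}{2}) (k+7) / [(k+\frac{23}{2}) (k+1)] - rational; roots negated = parameters, x = -1, C = \frac{4}{5}.


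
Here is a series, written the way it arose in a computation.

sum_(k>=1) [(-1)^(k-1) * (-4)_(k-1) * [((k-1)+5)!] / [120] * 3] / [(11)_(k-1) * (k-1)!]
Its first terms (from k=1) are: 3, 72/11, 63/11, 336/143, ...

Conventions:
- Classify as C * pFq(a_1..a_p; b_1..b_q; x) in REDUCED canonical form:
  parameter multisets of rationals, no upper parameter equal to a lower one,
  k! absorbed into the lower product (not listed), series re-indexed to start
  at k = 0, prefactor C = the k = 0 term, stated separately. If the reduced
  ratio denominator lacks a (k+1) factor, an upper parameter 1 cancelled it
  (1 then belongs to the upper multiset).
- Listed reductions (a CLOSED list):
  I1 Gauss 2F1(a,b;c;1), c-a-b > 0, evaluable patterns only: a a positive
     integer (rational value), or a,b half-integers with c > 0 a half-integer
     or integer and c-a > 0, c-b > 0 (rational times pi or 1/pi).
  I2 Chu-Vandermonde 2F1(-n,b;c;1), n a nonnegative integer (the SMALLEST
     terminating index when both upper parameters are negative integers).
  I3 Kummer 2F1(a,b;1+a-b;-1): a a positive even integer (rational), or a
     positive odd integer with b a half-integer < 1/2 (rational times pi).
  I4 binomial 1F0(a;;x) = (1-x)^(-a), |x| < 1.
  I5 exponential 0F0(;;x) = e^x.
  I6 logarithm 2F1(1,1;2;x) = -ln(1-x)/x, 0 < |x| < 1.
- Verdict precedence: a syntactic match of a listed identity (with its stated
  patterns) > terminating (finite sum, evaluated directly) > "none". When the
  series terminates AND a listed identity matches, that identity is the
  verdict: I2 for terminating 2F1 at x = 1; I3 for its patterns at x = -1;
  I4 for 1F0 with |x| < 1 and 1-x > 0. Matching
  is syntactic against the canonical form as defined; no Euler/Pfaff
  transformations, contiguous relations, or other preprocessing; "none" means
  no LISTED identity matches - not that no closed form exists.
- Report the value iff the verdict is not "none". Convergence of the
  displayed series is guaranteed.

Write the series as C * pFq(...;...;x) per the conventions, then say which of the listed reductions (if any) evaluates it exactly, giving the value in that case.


At argument -1: a 2F1 with upper {-4, 6}, lower {11}, scaled by C = 3. Verdict (x = -1): Kummer (I3) applies (x = -1; c = 11 equals 1+a-b for upper {-4, 6}: listed pattern). Sum: 18.

Structural cue: x = (-1) and the factorial ratio (C = 3) (k+a-1)!/(a-1)! is a rising factorial (a)_k.
Term ratio: r(k) = (-1) * (k-4) (k+6) / [(k+11) (k+1)] - rational in k, leading ratio (-1); with t_0 = 3, classification follows.


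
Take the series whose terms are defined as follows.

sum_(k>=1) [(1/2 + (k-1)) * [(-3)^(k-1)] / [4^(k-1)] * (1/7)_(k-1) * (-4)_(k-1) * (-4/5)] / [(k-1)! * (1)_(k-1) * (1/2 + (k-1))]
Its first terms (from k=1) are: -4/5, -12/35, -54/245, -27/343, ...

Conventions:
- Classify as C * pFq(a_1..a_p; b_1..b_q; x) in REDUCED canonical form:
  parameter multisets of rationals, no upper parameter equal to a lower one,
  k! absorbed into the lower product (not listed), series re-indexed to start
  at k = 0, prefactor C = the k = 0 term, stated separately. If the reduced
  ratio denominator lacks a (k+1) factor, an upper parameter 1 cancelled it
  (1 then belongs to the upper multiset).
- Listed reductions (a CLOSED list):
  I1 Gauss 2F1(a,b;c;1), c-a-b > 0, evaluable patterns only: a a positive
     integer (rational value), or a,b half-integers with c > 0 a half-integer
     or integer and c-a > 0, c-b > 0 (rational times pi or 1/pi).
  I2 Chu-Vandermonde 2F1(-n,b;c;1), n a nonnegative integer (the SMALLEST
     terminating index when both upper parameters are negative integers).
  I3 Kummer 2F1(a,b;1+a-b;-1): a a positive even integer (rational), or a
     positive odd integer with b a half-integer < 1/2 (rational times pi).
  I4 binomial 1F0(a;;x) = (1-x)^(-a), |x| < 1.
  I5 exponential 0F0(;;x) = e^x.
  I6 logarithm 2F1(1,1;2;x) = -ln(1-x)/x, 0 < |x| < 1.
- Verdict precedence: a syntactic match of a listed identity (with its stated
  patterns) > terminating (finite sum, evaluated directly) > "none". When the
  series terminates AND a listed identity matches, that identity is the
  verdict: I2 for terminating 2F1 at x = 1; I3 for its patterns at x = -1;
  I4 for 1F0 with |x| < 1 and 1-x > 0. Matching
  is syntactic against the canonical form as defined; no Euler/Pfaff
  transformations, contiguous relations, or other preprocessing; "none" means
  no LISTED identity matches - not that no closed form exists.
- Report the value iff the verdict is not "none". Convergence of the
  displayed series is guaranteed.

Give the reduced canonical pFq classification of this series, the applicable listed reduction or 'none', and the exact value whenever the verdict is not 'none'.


With C = -4/5: the canonical form is 2F1(-4, 1/7; 1; -3/4). Verdict: terminating - the sum ends at index 4 because -4 is a negative integer; exact evaluation follows. Value: -558407/384160.

Structural cue: from the first term -4/5: the two geometric factors (C = -4/5) combine into one argument.
Step ratio: r(k) = (-3/4) * (k-4) (k+1/7) / [(k+1) (k+1)] - poly over poly, x = (-3/4) from leading terms; C = -4/5 at k = 0.


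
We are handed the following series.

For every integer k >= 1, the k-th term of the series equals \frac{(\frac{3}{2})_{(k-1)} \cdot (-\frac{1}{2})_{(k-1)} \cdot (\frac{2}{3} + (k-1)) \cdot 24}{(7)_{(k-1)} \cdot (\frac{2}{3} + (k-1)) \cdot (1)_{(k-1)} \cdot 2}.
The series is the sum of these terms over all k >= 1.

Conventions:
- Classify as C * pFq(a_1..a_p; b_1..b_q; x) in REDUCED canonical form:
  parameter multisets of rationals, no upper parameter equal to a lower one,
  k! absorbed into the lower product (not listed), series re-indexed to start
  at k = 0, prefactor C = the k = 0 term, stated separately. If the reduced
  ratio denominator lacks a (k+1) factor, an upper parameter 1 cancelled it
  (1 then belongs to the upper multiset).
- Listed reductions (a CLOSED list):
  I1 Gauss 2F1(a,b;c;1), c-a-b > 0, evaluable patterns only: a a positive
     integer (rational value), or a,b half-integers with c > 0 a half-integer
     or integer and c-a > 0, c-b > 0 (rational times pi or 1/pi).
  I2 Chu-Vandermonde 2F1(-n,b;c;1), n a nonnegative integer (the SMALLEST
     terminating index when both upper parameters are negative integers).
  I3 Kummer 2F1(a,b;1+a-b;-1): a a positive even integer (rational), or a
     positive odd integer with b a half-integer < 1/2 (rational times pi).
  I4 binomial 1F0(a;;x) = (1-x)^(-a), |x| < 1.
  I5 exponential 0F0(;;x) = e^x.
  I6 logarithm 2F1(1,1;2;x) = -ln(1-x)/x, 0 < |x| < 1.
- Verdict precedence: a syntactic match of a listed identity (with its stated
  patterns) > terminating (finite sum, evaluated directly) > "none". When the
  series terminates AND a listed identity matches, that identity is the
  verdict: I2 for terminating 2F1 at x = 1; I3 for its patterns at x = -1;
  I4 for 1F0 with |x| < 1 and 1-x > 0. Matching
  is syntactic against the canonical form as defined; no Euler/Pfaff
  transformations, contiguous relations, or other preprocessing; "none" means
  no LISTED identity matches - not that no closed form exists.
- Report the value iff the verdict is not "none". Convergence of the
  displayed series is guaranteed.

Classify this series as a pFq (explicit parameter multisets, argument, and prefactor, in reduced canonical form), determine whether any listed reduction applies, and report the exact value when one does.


With C = 12: the canonical form is 2F1(-\frac{1}{2}, \frac{3}{2}; 7; 1). Verdict (x = 1): Gauss (I1, half-integer pattern) applies (x = 1; upper {-\frac{1}{2}, \frac{3}{2}} half-integers, c = 7 in the evaluable pattern). Its exact value is \frac{2097152}{63063} / \pi.

First insight: from the first term 12: the constant factors (C = 12, x = 1) combine into one prefactor.
Step ratio: r(k) = 1 * (k-\frac{1}{2}) (k+\frac{3}{2}) / [(k+7) (k+1)] ; factor over Q: parameters, x = 1, and C = 12.
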